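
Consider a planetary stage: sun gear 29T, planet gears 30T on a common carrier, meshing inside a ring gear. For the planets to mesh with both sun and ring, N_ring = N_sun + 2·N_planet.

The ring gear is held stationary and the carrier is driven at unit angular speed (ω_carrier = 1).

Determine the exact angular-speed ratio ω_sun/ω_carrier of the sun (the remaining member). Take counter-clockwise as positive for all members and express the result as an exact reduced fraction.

N_ring = 29 + 2·30 = 89
29(ω_s−ω_c) = −89(ω_r−ω_c),  ω_r=0, ω_c=1
ω_s = 1 − (89/29)(0−1) = 118/29
ω_s/ω_c = 118/29

118/29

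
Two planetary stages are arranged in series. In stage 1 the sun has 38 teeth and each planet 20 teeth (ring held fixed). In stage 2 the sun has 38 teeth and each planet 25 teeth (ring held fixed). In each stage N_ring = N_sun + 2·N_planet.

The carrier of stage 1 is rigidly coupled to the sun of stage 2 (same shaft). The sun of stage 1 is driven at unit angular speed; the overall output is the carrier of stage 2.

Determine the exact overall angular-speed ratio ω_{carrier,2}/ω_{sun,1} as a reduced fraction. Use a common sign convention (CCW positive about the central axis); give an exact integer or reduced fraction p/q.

Stage 1: N_ring = 38 + 2·20 = 78
Stage 1: 38(ω_s−ω_c) = −78(ω_r−ω_c),  ω_r=0, ω_s=1
Stage 1: 38(1−ω_c) = −78(0−ω_c)  ⇒  116ω_c = 38  ⇒  ω_c = 19/58
  ⇒ ω_c¹/ω_s¹ = 19/58
Stage 2: N_ring = 38 + 2·25 = 88
Stage 2: 38(ω_s−ω_c) = −88(ω_r−ω_c),  ω_r=0, ω_s=1
Stage 2: 38(1−ω_c) = −88(0−ω_c)  ⇒  126ω_c = 38  ⇒  ω_c = 19/63
  ⇒ ω_c²/ω_s² = 19/63
Coupling ω_s² = ω_c¹ ⇒ overall = 19/58 × 19/63 = 361/3654

361/3654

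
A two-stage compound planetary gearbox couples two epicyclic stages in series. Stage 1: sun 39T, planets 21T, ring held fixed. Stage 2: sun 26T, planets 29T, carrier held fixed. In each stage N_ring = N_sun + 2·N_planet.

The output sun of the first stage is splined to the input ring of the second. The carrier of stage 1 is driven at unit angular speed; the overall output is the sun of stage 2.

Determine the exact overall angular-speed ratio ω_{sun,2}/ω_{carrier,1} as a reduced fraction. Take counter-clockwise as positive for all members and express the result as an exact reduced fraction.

-1680/169

Stage 1: N_ring = 39 + 2·21 = 81
Stage 1: 39(ω_s−ω_c) = −81(ω_r−ω_c),  ω_r=0, ω_c=1
Stage 1: ω_s = 1 − (81/39)(0−1) = 40/13
  ⇒ ω_s¹/ω_c¹ = 40/13
Stage 2: N_ring = 26 + 2·29 = 84
Stage 2: 26(ω_s−ω_c) = −84(ω_r−ω_c),  ω_c=0, ω_r=1
Stage 2: ω_s = 0 − (84/26)(1−0) = -42/13
  ⇒ ω_s²/ω_r² = -42/13
Coupling ω_r² = ω_s¹ ⇒ overall = 40/13 × -42/13 = -1680/169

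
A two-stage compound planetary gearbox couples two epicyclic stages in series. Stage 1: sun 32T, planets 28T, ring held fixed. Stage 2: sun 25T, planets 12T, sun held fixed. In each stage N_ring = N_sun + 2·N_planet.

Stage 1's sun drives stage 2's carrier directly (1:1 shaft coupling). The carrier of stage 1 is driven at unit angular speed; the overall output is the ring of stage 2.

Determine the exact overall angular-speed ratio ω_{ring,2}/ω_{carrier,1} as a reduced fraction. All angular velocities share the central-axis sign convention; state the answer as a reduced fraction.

Stage 1: N_ring = 32 + 2·28 = 88
Stage 1: 32(ω_s−ω_c) = −88(ω_r−ω_c),  ω_r=0, ω_c=1
Stage 1: ω_s = 1 − (88/32)(0−1) = 15/4
  ⇒ ω_s¹/ω_c¹ = 15/4
Stage 2: N_ring = 25 + 2·12 = 49
Stage 2: 25(ω_s−ω_c) = −49(ω_r−ω_c),  ω_s=0, ω_c=1
Stage 2: ω_r = 1 − (25/49)(0−1) = 74/49
  ⇒ ω_r²/ω_c² = 74/49
Coupling ω_c² = ω_s¹ ⇒ overall = 15/4 × 74/49 = 555/98

555/98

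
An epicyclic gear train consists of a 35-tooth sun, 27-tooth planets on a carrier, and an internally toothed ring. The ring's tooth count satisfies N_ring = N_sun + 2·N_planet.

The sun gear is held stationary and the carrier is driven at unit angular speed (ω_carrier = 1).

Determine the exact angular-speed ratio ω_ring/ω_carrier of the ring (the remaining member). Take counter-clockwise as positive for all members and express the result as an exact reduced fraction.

N_ring = 35 + 2·27 = 89
35(ω_s−ω_c) = −89(ω_r−ω_c),  ω_s=0, ω_c=1
ω_r = 1 − (35/89)(0−1) = 124/89
ω_r/ω_c = 124/89

124/89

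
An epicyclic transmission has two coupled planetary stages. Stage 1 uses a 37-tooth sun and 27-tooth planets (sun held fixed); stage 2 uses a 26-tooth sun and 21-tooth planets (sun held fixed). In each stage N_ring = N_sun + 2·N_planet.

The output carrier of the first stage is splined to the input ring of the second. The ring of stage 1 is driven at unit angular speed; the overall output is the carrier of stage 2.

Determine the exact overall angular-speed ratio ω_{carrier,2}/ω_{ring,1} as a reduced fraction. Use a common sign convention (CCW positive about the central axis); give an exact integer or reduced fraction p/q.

1547/3008

Stage 1: N_ring = 37 + 2·27 = 91
Stage 1: 37(ω_s−ω_c) = −91(ω_r−ω_c),  ω_s=0, ω_r=1
Stage 1: 37(0−ω_c) = −91(1−ω_c)  ⇒  128ω_c = 91  ⇒  ω_c = 91/128
  ⇒ ω_c¹/ω_r¹ = 91/128
Stage 2: N_ring = 26 + 2·21 = 68
Stage 2: 26(ω_s−ω_c) = −68(ω_r−ω_c),  ω_s=0, ω_r=1
Stage 2: 26(0−ω_c) = −68(1−ω_c)  ⇒  94ω_c = 68  ⇒  ω_c = 34/47
  ⇒ ω_c²/ω_r² = 34/47
Coupling ω_r² = ω_c¹ ⇒ overall = 91/128 × 34/47 = 1547/3008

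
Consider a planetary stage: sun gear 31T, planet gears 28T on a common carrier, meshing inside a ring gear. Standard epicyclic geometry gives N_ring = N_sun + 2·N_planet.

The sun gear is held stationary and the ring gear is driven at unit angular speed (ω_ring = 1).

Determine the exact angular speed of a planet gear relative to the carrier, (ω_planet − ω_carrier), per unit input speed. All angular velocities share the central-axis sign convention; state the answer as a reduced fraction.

2697/3304

N_ring = 31 + 2·28 = 87
31(ω_s−ω_c) = −87(ω_r−ω_c),  ω_s=0, ω_r=1
31(0−ω_c) = −87(1−ω_c)  ⇒  118ω_c = 87  ⇒  ω_c = 87/118
sun–planet: 31·(0−87/118) = −28·(ω_p−ω_c)  ⇒  ω_p−ω_c = −(31/28)·(-87/118) = 2697/3304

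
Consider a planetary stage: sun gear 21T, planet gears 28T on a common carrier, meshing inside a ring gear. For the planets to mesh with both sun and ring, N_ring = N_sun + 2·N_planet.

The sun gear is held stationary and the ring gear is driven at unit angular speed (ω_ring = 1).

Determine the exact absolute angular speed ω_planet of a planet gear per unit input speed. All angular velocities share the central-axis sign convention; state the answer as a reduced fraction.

N_ring = 21 + 2·28 = 77
21(ω_s−ω_c) = −77(ω_r−ω_c),  ω_s=0, ω_r=1
21(0−ω_c) = −77(1−ω_c)  ⇒  98ω_c = 77  ⇒  ω_c = 11/14
sun–planet: 21·(0−11/14) = −28·(ω_p−ω_c)  ⇒  ω_p−ω_c = −(21/28)·(-11/14) = 33/56
ω_p = 11/14 + 33/56 = 11/8

11/8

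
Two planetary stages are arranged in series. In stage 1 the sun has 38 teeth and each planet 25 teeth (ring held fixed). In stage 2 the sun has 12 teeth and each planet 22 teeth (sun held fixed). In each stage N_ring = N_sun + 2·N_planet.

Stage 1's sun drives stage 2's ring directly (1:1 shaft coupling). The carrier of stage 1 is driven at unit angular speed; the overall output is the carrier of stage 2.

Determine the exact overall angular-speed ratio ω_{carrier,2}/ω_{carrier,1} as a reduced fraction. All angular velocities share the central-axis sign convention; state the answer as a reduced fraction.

Stage 1: N_ring = 38 + 2·25 = 88
Stage 1: 38(ω_s−ω_c) = −88(ω_r−ω_c),  ω_r=0, ω_c=1
Stage 1: ω_s = 1 − (88/38)(0−1) = 63/19
  ⇒ ω_s¹/ω_c¹ = 63/19
Stage 2: N_ring = 12 + 2·22 = 56
Stage 2: 12(ω_s−ω_c) = −56(ω_r−ω_c),  ω_s=0, ω_r=1
Stage 2: 12(0−ω_c) = −56(1−ω_c)  ⇒  68ω_c = 56  ⇒  ω_c = 14/17
  ⇒ ω_c²/ω_r² = 14/17
Coupling ω_r² = ω_s¹ ⇒ overall = 63/19 × 14/17 = 882/323

882/323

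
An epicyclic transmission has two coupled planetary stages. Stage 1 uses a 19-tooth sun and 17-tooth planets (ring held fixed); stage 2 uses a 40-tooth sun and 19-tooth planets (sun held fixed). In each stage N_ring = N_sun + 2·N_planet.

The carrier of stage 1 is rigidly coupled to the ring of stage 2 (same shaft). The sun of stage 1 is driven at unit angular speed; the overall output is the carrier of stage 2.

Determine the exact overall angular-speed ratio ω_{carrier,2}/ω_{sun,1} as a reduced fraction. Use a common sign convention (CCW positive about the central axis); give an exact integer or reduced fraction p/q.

Stage 1: N_ring = 19 + 2·17 = 53
Stage 1: 19(ω_s−ω_c) = −53(ω_r−ω_c),  ω_r=0, ω_s=1
Stage 1: 19(1−ω_c) = −53(0−ω_c)  ⇒  72ω_c = 19  ⇒  ω_c = 19/72
  ⇒ ω_c¹/ω_s¹ = 19/72
Stage 2: N_ring = 40 + 2·19 = 78
Stage 2: 40(ω_s−ω_c) = −78(ω_r−ω_c),  ω_s=0, ω_r=1
Stage 2: 40(0−ω_c) = −78(1−ω_c)  ⇒  118ω_c = 78  ⇒  ω_c = 39/59
  ⇒ ω_c²/ω_r² = 39/59
Coupling ω_r² = ω_c¹ ⇒ overall = 19/72 × 39/59 = 247/1416

247/1416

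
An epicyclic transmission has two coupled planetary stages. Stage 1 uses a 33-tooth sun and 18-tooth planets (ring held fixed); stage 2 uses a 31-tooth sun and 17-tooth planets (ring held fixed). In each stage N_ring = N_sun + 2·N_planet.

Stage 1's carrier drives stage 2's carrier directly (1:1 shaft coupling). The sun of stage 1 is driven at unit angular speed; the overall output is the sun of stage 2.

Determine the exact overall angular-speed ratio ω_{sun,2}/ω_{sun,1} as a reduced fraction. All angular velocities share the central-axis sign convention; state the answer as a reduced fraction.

Stage 1: N_ring = 33 + 2·18 = 69
Stage 1: 33(ω_s−ω_c) = −69(ω_r−ω_c),  ω_r=0, ω_s=1
Stage 1: 33(1−ω_c) = −69(0−ω_c)  ⇒  102ω_c = 33  ⇒  ω_c = 11/34
  ⇒ ω_c¹/ω_s¹ = 11/34
Stage 2: N_ring = 31 + 2·17 = 65
Stage 2: 31(ω_s−ω_c) = −65(ω_r−ω_c),  ω_r=0, ω_c=1
Stage 2: ω_s = 1 − (65/31)(0−1) = 96/31
  ⇒ ω_s²/ω_c² = 96/31
Coupling ω_c² = ω_c¹ ⇒ overall = 11/34 × 96/31 = 528/527

528/527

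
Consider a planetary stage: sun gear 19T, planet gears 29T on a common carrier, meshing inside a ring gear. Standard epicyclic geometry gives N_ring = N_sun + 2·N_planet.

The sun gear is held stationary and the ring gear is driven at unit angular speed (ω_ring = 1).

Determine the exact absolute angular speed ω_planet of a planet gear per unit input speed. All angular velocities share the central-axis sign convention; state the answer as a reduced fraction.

77/58

N_ring = 19 + 2·29 = 77
19(ω_s−ω_c) = −77(ω_r−ω_c),  ω_s=0, ω_r=1
19(0−ω_c) = −77(1−ω_c)  ⇒  96ω_c = 77  ⇒  ω_c = 77/96
sun–planet: 19·(0−77/96) = −29·(ω_p−ω_c)  ⇒  ω_p−ω_c = −(19/29)·(-77/96) = 1463/2784
ω_p = 77/96 + 1463/2784 = 77/58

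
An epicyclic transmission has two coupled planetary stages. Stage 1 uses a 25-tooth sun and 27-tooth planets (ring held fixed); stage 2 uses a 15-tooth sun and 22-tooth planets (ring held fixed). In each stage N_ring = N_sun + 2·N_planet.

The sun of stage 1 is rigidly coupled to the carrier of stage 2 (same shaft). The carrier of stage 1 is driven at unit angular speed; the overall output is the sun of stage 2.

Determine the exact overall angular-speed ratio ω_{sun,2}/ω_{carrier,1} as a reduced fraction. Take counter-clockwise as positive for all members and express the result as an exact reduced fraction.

Stage 1: N_ring = 25 + 2·27 = 79
Stage 1: 25(ω_s−ω_c) = −79(ω_r−ω_c),  ω_r=0, ω_c=1
Stage 1: ω_s = 1 − (79/25)(0−1) = 104/25
  ⇒ ω_s¹/ω_c¹ = 104/25
Stage 2: N_ring = 15 + 2·22 = 59
Stage 2: 15(ω_s−ω_c) = −59(ω_r−ω_c),  ω_r=0, ω_c=1
Stage 2: ω_s = 1 − (59/15)(0−1) = 74/15
  ⇒ ω_s²/ω_c² = 74/15
Coupling ω_c² = ω_s¹ ⇒ overall = 104/25 × 74/15 = 7696/375

7696/375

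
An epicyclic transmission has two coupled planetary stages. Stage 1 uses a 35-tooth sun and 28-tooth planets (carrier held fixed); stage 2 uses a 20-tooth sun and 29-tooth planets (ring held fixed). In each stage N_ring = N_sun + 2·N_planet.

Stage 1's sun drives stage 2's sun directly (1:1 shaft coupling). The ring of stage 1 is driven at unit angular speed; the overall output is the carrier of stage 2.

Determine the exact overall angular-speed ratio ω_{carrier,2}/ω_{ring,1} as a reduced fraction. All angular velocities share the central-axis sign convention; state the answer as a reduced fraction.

-26/49

Stage 1: N_ring = 35 + 2·28 = 91
Stage 1: 35(ω_s−ω_c) = −91(ω_r−ω_c),  ω_c=0, ω_r=1
Stage 1: ω_s = 0 − (91/35)(1−0) = -13/5
  ⇒ ω_s¹/ω_r¹ = -13/5
Stage 2: N_ring = 20 + 2·29 = 78
Stage 2: 20(ω_s−ω_c) = −78(ω_r−ω_c),  ω_r=0, ω_s=1
Stage 2: 20(1−ω_c) = −78(0−ω_c)  ⇒  98ω_c = 20  ⇒  ω_c = 10/49
  ⇒ ω_c²/ω_s² = 10/49
Coupling ω_s² = ω_s¹ ⇒ overall = -13/5 × 10/49 = -26/49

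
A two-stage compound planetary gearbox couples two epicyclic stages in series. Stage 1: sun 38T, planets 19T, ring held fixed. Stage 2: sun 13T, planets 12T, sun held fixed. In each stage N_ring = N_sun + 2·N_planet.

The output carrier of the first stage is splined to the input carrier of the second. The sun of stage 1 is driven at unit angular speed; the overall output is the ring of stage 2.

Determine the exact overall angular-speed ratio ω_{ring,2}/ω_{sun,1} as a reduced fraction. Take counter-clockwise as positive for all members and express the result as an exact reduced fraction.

50/111

Stage 1: N_ring = 38 + 2·19 = 76
Stage 1: 38(ω_s−ω_c) = −76(ω_r−ω_c),  ω_r=0, ω_s=1
Stage 1: 38(1−ω_c) = −76(0−ω_c)  ⇒  114ω_c = 38  ⇒  ω_c = 1/3
  ⇒ ω_c¹/ω_s¹ = 1/3
Stage 2: N_ring = 13 + 2·12 = 37
Stage 2: 13(ω_s−ω_c) = −37(ω_r−ω_c),  ω_s=0, ω_c=1
Stage 2: ω_r = 1 − (13/37)(0−1) = 50/37
  ⇒ ω_r²/ω_c² = 50/37
Coupling ω_c² = ω_c¹ ⇒ overall = 1/3 × 50/37 = 50/111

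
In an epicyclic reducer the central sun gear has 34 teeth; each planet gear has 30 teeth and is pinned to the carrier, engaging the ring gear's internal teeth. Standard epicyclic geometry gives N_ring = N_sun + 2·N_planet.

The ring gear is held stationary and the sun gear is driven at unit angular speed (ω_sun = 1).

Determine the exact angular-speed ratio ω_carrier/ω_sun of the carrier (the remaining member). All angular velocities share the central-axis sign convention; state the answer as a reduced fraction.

17/64

N_ring = 34 + 2·30 = 94
34(ω_s−ω_c) = −94(ω_r−ω_c),  ω_r=0, ω_s=1
34(1−ω_c) = −94(0−ω_c)  ⇒  128ω_c = 34  ⇒  ω_c = 17/64
ω_c/ω_s = 17/64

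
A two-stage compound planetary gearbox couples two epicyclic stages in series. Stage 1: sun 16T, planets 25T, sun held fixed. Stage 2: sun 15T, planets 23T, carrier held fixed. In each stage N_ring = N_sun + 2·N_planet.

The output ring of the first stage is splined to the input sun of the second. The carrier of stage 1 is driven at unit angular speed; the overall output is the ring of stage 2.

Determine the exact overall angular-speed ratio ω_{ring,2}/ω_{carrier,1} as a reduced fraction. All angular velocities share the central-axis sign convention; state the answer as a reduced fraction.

-205/671

Stage 1: N_ring = 16 + 2·25 = 66
Stage 1: 16(ω_s−ω_c) = −66(ω_r−ω_c),  ω_s=0, ω_c=1
Stage 1: ω_r = 1 − (16/66)(0−1) = 41/33
  ⇒ ω_r¹/ω_c¹ = 41/33
Stage 2: N_ring = 15 + 2·23 = 61
Stage 2: 15(ω_s−ω_c) = −61(ω_r−ω_c),  ω_c=0, ω_s=1
Stage 2: ω_r = 0 − (15/61)(1−0) = -15/61
  ⇒ ω_r²/ω_s² = -15/61
Coupling ω_s² = ω_r¹ ⇒ overall = 41/33 × -15/61 = -205/671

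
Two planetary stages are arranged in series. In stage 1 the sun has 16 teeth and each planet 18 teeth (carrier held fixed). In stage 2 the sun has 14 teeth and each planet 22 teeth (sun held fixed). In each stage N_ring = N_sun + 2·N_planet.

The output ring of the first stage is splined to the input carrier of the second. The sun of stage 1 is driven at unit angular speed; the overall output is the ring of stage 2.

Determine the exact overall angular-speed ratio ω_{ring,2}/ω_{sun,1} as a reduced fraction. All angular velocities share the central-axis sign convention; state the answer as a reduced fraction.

-144/377

Stage 1: N_ring = 16 + 2·18 = 52
Stage 1: 16(ω_s−ω_c) = −52(ω_r−ω_c),  ω_c=0, ω_s=1
Stage 1: ω_r = 0 − (16/52)(1−0) = -4/13
  ⇒ ω_r¹/ω_s¹ = -4/13
Stage 2: N_ring = 14 + 2·22 = 58
Stage 2: 14(ω_s−ω_c) = −58(ω_r−ω_c),  ω_s=0, ω_c=1
Stage 2: ω_r = 1 − (14/58)(0−1) = 36/29
  ⇒ ω_r²/ω_c² = 36/29
Coupling ω_c² = ω_r¹ ⇒ overall = -4/13 × 36/29 = -144/377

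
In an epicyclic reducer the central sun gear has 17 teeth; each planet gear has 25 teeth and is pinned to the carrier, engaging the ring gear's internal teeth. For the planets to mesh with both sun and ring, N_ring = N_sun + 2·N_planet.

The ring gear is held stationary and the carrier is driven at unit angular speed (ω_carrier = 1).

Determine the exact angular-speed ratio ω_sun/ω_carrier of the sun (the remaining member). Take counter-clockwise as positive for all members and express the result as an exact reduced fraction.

N_ring = 17 + 2·25 = 67
17(ω_s−ω_c) = −67(ω_r−ω_c),  ω_r=0, ω_c=1
ω_s = 1 − (67/17)(0−1) = 84/17
ω_s/ω_c = 84/17

84/17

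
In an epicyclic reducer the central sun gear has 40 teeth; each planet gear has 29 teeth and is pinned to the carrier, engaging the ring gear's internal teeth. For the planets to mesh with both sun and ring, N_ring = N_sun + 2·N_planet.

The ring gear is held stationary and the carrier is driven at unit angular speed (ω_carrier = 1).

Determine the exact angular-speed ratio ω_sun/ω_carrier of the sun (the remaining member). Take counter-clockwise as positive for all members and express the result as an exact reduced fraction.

N_ring = 40 + 2·29 = 98
40(ω_s−ω_c) = −98(ω_r−ω_c),  ω_r=0, ω_c=1
ω_s = 1 − (98/40)(0−1) = 69/20
ω_s/ω_c = 69/20

69/20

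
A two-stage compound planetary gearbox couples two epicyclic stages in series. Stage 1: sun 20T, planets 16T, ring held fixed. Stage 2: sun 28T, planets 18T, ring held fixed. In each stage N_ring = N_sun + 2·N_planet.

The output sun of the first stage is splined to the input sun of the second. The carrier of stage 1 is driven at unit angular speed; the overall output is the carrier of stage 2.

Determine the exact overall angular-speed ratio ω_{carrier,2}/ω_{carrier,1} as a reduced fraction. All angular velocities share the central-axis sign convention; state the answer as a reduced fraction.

126/115

Stage 1: N_ring = 20 + 2·16 = 52
Stage 1: 20(ω_s−ω_c) = −52(ω_r−ω_c),  ω_r=0, ω_c=1
Stage 1: ω_s = 1 − (52/20)(0−1) = 18/5
  ⇒ ω_s¹/ω_c¹ = 18/5
Stage 2: N_ring = 28 + 2·18 = 64
Stage 2: 28(ω_s−ω_c) = −64(ω_r−ω_c),  ω_r=0, ω_s=1
Stage 2: 28(1−ω_c) = −64(0−ω_c)  ⇒  92ω_c = 28  ⇒  ω_c = 7/23
  ⇒ ω_c²/ω_s² = 7/23
Coupling ω_s² = ω_s¹ ⇒ overall = 18/5 × 7/23 = 126/115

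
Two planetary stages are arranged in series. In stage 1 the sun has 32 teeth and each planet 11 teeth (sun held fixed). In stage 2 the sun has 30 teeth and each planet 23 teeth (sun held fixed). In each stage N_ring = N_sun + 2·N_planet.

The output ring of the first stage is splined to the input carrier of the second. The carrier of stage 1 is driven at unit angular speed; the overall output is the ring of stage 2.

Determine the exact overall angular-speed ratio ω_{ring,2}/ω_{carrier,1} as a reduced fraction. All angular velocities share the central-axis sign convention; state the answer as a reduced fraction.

Stage 1: N_ring = 32 + 2·11 = 54
Stage 1: 32(ω_s−ω_c) = −54(ω_r−ω_c),  ω_s=0, ω_c=1
Stage 1: ω_r = 1 − (32/54)(0−1) = 43/27
  ⇒ ω_r¹/ω_c¹ = 43/27
Stage 2: N_ring = 30 + 2·23 = 76
Stage 2: 30(ω_s−ω_c) = −76(ω_r−ω_c),  ω_s=0, ω_c=1
Stage 2: ω_r = 1 − (30/76)(0−1) = 53/38
  ⇒ ω_r²/ω_c² = 53/38
Coupling ω_c² = ω_r¹ ⇒ overall = 43/27 × 53/38 = 2279/1026

2279/1026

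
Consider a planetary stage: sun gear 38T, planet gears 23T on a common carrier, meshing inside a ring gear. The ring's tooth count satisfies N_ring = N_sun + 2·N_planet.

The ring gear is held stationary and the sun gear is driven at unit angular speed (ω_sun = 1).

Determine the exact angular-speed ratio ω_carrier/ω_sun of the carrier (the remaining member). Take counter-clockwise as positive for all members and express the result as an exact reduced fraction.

N_ring = 38 + 2·23 = 84
38(ω_s−ω_c) = −84(ω_r−ω_c),  ω_r=0, ω_s=1
38(1−ω_c) = −84(0−ω_c)  ⇒  122ω_c = 38  ⇒  ω_c = 19/61
ω_c/ω_s = 19/61

19/61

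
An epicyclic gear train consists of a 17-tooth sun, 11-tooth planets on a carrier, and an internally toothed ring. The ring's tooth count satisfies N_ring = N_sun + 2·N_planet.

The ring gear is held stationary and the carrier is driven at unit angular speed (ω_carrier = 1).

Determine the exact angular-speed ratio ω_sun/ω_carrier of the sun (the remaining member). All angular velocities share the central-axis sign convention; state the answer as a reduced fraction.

N_ring = 17 + 2·11 = 39
17(ω_s−ω_c) = −39(ω_r−ω_c),  ω_r=0, ω_c=1
ω_s = 1 − (39/17)(0−1) = 56/17
ω_s/ω_c = 56/17

56/17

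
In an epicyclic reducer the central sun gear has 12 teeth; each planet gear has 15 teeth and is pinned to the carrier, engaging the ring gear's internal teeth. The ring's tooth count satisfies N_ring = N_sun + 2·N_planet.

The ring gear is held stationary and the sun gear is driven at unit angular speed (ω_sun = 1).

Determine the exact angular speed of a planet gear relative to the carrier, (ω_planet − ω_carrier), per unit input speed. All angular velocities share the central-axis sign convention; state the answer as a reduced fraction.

-28/45

N_ring = 12 + 2·15 = 42
12(ω_s−ω_c) = −42(ω_r−ω_c),  ω_r=0, ω_s=1
12(1−ω_c) = −42(0−ω_c)  ⇒  54ω_c = 12  ⇒  ω_c = 2/9
sun–planet: 12·(1−2/9) = −15·(ω_p−ω_c)  ⇒  ω_p−ω_c = −(12/15)·(7/9) = -28/45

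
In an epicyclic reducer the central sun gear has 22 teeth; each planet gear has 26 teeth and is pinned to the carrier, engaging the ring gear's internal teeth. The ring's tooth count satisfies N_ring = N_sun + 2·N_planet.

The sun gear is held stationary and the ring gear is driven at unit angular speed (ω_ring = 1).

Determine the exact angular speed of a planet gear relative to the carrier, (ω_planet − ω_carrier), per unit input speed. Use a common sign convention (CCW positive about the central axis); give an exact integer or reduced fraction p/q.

N_ring = 22 + 2·26 = 74
22(ω_s−ω_c) = −74(ω_r−ω_c),  ω_s=0, ω_r=1
22(0−ω_c) = −74(1−ω_c)  ⇒  96ω_c = 74  ⇒  ω_c = 37/48
sun–planet: 22·(0−37/48) = −26·(ω_p−ω_c)  ⇒  ω_p−ω_c = −(22/26)·(-37/48) = 407/624

407/624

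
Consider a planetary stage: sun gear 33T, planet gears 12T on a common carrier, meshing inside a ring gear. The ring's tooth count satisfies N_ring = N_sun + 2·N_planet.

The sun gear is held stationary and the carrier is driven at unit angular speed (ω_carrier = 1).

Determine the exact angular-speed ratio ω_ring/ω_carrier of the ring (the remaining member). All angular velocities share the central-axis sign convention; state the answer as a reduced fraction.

30/19

N_ring = 33 + 2·12 = 57
33(ω_s−ω_c) = −57(ω_r−ω_c),  ω_s=0, ω_c=1
ω_r = 1 − (33/57)(0−1) = 30/19
ω_r/ω_c = 30/19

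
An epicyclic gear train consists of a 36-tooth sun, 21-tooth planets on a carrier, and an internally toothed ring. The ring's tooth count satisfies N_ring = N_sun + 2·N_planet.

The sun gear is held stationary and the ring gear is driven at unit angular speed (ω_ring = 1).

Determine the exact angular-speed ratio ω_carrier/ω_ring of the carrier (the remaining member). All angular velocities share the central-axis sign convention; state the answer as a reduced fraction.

13/19

N_ring = 36 + 2·21 = 78
36(ω_s−ω_c) = −78(ω_r−ω_c),  ω_s=0, ω_r=1
36(0−ω_c) = −78(1−ω_c)  ⇒  114ω_c = 78  ⇒  ω_c = 13/19
ω_c/ω_r = 13/19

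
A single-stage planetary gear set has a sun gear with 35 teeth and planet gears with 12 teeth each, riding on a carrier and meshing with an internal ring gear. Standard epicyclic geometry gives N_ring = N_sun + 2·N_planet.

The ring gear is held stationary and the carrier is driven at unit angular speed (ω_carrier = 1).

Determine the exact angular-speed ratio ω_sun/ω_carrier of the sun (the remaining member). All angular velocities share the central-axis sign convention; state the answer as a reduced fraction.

N_ring = 35 + 2·12 = 59
35(ω_s−ω_c) = −59(ω_r−ω_c),  ω_r=0, ω_c=1
ω_s = 1 − (59/35)(0−1) = 94/35
ω_s/ω_c = 94/35

94/35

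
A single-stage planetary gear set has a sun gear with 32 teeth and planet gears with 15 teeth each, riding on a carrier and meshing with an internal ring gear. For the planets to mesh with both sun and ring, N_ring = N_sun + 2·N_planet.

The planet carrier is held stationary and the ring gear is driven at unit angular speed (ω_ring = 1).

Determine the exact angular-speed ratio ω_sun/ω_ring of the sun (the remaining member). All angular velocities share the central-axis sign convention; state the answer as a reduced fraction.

N_ring = 32 + 2·15 = 62
32(ω_s−ω_c) = −62(ω_r−ω_c),  ω_c=0, ω_r=1
ω_s = 0 − (62/32)(1−0) = -31/16
ω_s/ω_r = -31/16

-31/16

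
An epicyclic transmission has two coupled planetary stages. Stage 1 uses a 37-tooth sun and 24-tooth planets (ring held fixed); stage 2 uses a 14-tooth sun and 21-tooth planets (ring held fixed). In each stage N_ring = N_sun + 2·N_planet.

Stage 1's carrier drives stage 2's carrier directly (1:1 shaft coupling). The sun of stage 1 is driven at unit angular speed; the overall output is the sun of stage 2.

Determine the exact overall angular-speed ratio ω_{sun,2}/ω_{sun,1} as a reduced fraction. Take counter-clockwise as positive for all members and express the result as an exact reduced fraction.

185/122

Stage 1: N_ring = 37 + 2·24 = 85
Stage 1: 37(ω_s−ω_c) = −85(ω_r−ω_c),  ω_r=0, ω_s=1
Stage 1: 37(1−ω_c) = −85(0−ω_c)  ⇒  122ω_c = 37  ⇒  ω_c = 37/122
  ⇒ ω_c¹/ω_s¹ = 37/122
Stage 2: N_ring = 14 + 2·21 = 56
Stage 2: 14(ω_s−ω_c) = −56(ω_r−ω_c),  ω_r=0, ω_c=1
Stage 2: ω_s = 1 − (56/14)(0−1) = 5
  ⇒ ω_s²/ω_c² = 5
Coupling ω_c² = ω_c¹ ⇒ overall = 37/122 × 5 = 185/122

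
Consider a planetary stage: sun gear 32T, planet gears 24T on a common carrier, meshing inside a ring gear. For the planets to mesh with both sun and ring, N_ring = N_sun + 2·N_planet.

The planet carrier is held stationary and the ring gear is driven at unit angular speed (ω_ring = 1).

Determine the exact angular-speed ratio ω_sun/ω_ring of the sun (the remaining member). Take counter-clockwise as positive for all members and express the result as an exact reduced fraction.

N_ring = 32 + 2·24 = 80
32(ω_s−ω_c) = −80(ω_r−ω_c),  ω_c=0, ω_r=1
ω_s = 0 − (80/32)(1−0) = -5/2
ω_s/ω_r = -5/2

-5/2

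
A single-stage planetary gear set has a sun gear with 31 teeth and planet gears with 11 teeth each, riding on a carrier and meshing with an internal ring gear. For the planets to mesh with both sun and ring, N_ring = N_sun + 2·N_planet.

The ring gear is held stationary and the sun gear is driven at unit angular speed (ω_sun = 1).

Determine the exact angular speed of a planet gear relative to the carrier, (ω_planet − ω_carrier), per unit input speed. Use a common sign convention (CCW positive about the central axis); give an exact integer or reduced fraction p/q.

N_ring = 31 + 2·11 = 53
31(ω_s−ω_c) = −53(ω_r−ω_c),  ω_r=0, ω_s=1
31(1−ω_c) = −53(0−ω_c)  ⇒  84ω_c = 31  ⇒  ω_c = 31/84
sun–planet: 31·(1−31/84) = −11·(ω_p−ω_c)  ⇒  ω_p−ω_c = −(31/11)·(53/84) = -1643/924

-1643/924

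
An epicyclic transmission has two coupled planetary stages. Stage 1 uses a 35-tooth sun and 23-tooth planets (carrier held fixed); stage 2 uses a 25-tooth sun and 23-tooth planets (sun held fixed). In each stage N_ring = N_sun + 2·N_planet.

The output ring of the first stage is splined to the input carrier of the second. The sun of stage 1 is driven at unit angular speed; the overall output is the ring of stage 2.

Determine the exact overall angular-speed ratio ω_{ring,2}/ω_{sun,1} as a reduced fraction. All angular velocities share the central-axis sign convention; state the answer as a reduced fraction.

-1120/1917

Stage 1: N_ring = 35 + 2·23 = 81
Stage 1: 35(ω_s−ω_c) = −81(ω_r−ω_c),  ω_c=0, ω_s=1
Stage 1: ω_r = 0 − (35/81)(1−0) = -35/81
  ⇒ ω_r¹/ω_s¹ = -35/81
Stage 2: N_ring = 25 + 2·23 = 71
Stage 2: 25(ω_s−ω_c) = −71(ω_r−ω_c),  ω_s=0, ω_c=1
Stage 2: ω_r = 1 − (25/71)(0−1) = 96/71
  ⇒ ω_r²/ω_c² = 96/71
Coupling ω_c² = ω_r¹ ⇒ overall = -35/81 × 96/71 = -1120/1917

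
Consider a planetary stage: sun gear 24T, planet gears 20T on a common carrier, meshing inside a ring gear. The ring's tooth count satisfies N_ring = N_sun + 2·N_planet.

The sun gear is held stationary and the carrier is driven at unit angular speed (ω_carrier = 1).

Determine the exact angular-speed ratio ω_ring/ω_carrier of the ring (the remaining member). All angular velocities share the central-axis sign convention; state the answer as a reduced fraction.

N_ring = 24 + 2·20 = 64
24(ω_s−ω_c) = −64(ω_r−ω_c),  ω_s=0, ω_c=1
ω_r = 1 − (24/64)(0−1) = 11/8
ω_r/ω_c = 11/8

11/8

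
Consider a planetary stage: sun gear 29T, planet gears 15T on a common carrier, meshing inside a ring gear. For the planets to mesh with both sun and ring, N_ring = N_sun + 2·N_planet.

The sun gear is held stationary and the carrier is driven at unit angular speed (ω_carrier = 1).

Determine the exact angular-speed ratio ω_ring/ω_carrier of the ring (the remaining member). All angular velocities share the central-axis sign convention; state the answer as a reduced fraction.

N_ring = 29 + 2·15 = 59
29(ω_s−ω_c) = −59(ω_r−ω_c),  ω_s=0, ω_c=1
ω_r = 1 − (29/59)(0−1) = 88/59
ω_r/ω_c = 88/59

88/59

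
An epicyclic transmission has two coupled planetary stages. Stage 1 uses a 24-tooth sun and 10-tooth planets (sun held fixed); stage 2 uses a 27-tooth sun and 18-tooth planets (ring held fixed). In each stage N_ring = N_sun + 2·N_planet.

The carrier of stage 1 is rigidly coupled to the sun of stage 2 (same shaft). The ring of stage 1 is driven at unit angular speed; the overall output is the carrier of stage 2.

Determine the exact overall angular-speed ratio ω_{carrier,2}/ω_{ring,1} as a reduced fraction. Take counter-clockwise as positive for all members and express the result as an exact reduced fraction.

Stage 1: N_ring = 24 + 2·10 = 44
Stage 1: 24(ω_s−ω_c) = −44(ω_r−ω_c),  ω_s=0, ω_r=1
Stage 1: 24(0−ω_c) = −44(1−ω_c)  ⇒  68ω_c = 44  ⇒  ω_c = 11/17
  ⇒ ω_c¹/ω_r¹ = 11/17
Stage 2: N_ring = 27 + 2·18 = 63
Stage 2: 27(ω_s−ω_c) = −63(ω_r−ω_c),  ω_r=0, ω_s=1
Stage 2: 27(1−ω_c) = −63(0−ω_c)  ⇒  90ω_c = 27  ⇒  ω_c = 3/10
  ⇒ ω_c²/ω_s² = 3/10
Coupling ω_s² = ω_c¹ ⇒ overall = 11/17 × 3/10 = 33/170

33/170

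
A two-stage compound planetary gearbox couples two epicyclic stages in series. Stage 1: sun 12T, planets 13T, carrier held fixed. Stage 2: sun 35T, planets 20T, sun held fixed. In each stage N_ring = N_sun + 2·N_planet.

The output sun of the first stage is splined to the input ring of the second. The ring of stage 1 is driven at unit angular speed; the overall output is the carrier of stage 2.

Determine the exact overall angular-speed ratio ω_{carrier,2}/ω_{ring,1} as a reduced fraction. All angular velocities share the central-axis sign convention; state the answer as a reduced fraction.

Stage 1: N_ring = 12 + 2·13 = 38
Stage 1: 12(ω_s−ω_c) = −38(ω_r−ω_c),  ω_c=0, ω_r=1
Stage 1: ω_s = 0 − (38/12)(1−0) = -19/6
  ⇒ ω_s¹/ω_r¹ = -19/6
Stage 2: N_ring = 35 + 2·20 = 75
Stage 2: 35(ω_s−ω_c) = −75(ω_r−ω_c),  ω_s=0, ω_r=1
Stage 2: 35(0−ω_c) = −75(1−ω_c)  ⇒  110ω_c = 75  ⇒  ω_c = 15/22
  ⇒ ω_c²/ω_r² = 15/22
Coupling ω_r² = ω_s¹ ⇒ overall = -19/6 × 15/22 = -95/44

-95/44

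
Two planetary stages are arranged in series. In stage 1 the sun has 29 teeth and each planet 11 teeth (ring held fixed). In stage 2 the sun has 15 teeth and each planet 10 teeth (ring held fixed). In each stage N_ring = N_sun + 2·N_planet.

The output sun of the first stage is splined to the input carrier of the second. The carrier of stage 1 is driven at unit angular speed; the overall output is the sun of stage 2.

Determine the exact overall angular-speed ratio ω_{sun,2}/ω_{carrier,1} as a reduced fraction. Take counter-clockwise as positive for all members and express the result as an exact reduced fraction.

Stage 1: N_ring = 29 + 2·11 = 51
Stage 1: 29(ω_s−ω_c) = −51(ω_r−ω_c),  ω_r=0, ω_c=1
Stage 1: ω_s = 1 − (51/29)(0−1) = 80/29
  ⇒ ω_s¹/ω_c¹ = 80/29
Stage 2: N_ring = 15 + 2·10 = 35
Stage 2: 15(ω_s−ω_c) = −35(ω_r−ω_c),  ω_r=0, ω_c=1
Stage 2: ω_s = 1 − (35/15)(0−1) = 10/3
  ⇒ ω_s²/ω_c² = 10/3
Coupling ω_c² = ω_s¹ ⇒ overall = 80/29 × 10/3 = 800/87

800/87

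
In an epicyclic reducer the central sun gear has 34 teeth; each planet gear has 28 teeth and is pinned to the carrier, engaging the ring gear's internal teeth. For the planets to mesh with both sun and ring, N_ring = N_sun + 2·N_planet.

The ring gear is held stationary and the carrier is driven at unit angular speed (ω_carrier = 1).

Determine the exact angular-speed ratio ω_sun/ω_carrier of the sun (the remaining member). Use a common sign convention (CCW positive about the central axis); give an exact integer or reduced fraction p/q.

N_ring = 34 + 2·28 = 90
34(ω_s−ω_c) = −90(ω_r−ω_c),  ω_r=0, ω_c=1
ω_s = 1 − (90/34)(0−1) = 62/17
ω_s/ω_c = 62/17

62/17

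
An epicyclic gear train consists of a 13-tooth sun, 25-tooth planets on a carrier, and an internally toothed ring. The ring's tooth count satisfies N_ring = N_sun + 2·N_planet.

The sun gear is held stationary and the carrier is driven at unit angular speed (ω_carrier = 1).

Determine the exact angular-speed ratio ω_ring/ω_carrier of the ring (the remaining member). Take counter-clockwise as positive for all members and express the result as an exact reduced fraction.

N_ring = 13 + 2·25 = 63
13(ω_s−ω_c) = −63(ω_r−ω_c),  ω_s=0, ω_c=1
ω_r = 1 − (13/63)(0−1) = 76/63
ω_r/ω_c = 76/63

76/63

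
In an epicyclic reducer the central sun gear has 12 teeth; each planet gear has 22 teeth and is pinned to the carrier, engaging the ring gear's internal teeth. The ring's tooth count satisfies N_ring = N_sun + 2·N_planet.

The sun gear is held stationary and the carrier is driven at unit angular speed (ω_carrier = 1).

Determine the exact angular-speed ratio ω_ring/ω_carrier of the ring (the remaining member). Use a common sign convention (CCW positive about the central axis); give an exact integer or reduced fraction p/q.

N_ring = 12 + 2·22 = 56
12(ω_s−ω_c) = −56(ω_r−ω_c),  ω_s=0, ω_c=1
ω_r = 1 − (12/56)(0−1) = 17/14
ω_r/ω_c = 17/14

17/14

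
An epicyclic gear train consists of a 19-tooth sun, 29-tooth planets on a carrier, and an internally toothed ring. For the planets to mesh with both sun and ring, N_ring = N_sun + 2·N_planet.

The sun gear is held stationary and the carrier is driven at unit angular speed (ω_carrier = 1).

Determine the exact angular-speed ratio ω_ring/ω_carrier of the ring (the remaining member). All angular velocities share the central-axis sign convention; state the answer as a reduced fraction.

96/77

N_ring = 19 + 2·29 = 77
19(ω_s−ω_c) = −77(ω_r−ω_c),  ω_s=0, ω_c=1
ω_r = 1 − (19/77)(0−1) = 96/77
ω_r/ω_c = 96/77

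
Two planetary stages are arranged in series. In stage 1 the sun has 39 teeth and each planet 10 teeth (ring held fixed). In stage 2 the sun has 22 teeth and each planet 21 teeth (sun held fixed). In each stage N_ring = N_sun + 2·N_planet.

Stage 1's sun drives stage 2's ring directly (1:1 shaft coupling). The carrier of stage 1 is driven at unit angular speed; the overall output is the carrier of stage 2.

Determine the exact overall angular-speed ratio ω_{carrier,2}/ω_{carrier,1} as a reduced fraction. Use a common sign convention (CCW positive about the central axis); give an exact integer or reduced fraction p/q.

Stage 1: N_ring = 39 + 2·10 = 59
Stage 1: 39(ω_s−ω_c) = −59(ω_r−ω_c),  ω_r=0, ω_c=1
Stage 1: ω_s = 1 − (59/39)(0−1) = 98/39
  ⇒ ω_s¹/ω_c¹ = 98/39
Stage 2: N_ring = 22 + 2·21 = 64
Stage 2: 22(ω_s−ω_c) = −64(ω_r−ω_c),  ω_s=0, ω_r=1
Stage 2: 22(0−ω_c) = −64(1−ω_c)  ⇒  86ω_c = 64  ⇒  ω_c = 32/43
  ⇒ ω_c²/ω_r² = 32/43
Coupling ω_r² = ω_s¹ ⇒ overall = 98/39 × 32/43 = 3136/1677

3136/1677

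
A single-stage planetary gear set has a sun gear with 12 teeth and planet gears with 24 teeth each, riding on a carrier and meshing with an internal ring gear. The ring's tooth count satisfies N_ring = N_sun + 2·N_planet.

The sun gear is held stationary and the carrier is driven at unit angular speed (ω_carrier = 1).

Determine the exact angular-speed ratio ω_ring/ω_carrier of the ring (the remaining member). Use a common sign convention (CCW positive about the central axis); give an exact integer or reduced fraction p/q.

6/5

N_ring = 12 + 2·24 = 60
12(ω_s−ω_c) = −60(ω_r−ω_c),  ω_s=0, ω_c=1
ω_r = 1 − (12/60)(0−1) = 6/5
ω_r/ω_c = 6/5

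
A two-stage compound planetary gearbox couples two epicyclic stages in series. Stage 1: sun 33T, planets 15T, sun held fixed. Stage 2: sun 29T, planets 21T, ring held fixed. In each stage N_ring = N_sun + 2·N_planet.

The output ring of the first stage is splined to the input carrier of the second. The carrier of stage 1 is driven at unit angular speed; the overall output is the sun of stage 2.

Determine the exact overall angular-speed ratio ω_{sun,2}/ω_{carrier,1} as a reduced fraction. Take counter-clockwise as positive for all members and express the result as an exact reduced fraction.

Stage 1: N_ring = 33 + 2·15 = 63
Stage 1: 33(ω_s−ω_c) = −63(ω_r−ω_c),  ω_s=0, ω_c=1
Stage 1: ω_r = 1 − (33/63)(0−1) = 32/21
  ⇒ ω_r¹/ω_c¹ = 32/21
Stage 2: N_ring = 29 + 2·21 = 71
Stage 2: 29(ω_s−ω_c) = −71(ω_r−ω_c),  ω_r=0, ω_c=1
Stage 2: ω_s = 1 − (71/29)(0−1) = 100/29
  ⇒ ω_s²/ω_c² = 100/29
Coupling ω_c² = ω_r¹ ⇒ overall = 32/21 × 100/29 = 3200/609

3200/609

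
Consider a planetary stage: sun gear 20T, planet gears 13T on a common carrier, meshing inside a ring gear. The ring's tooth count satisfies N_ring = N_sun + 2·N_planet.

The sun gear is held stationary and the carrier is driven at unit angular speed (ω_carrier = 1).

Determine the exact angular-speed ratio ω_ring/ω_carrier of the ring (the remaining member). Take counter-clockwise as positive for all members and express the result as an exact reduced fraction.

33/23

N_ring = 20 + 2·13 = 46
20(ω_s−ω_c) = −46(ω_r−ω_c),  ω_s=0, ω_c=1
ω_r = 1 − (20/46)(0−1) = 33/23
ω_r/ω_c = 33/23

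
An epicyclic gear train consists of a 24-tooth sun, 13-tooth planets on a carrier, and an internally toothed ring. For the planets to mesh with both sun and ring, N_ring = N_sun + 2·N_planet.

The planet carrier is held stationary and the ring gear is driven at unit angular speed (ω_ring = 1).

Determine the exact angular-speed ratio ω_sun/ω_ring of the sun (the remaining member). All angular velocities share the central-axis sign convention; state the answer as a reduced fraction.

N_ring = 24 + 2·13 = 50
24(ω_s−ω_c) = −50(ω_r−ω_c),  ω_c=0, ω_r=1
ω_s = 0 − (50/24)(1−0) = -25/12
ω_s/ω_r = -25/12

-25/12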